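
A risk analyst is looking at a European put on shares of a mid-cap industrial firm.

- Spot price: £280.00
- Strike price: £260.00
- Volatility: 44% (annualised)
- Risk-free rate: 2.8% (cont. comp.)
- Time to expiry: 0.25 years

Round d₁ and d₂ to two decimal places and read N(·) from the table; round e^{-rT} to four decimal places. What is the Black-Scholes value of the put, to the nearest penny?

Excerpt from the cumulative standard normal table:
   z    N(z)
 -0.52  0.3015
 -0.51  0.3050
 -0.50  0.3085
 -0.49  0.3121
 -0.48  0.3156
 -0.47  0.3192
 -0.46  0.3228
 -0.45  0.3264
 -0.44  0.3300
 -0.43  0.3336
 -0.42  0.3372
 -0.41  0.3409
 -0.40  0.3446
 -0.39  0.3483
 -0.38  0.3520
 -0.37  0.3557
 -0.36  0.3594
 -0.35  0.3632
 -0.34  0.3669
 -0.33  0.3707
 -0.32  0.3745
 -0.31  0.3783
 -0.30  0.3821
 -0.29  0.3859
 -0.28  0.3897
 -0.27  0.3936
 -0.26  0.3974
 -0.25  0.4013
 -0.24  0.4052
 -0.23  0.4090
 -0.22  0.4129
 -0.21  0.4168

£14.23

σ√T = 0.44·√0.25 = 0.2200
d₁ = [ln(280/260) + (0.028 + 0.44²/2)·0.25] / 0.2200 = [0.0741 + 0.0312] / 0.2200 = 0.4787 ≈ 0.48
d₂ = d₁ − σ√T = 0.4787 − 0.2200 = 0.2587 ≈ 0.26
e^(−rT) = e^(−0.028·0.25) = 0.9930
N(−d₂) = N(-0.26) = 0.3974;  N(−d₁) = N(-0.48) = 0.3156
P = 260·0.9930·0.3974 − 280·0.3156 = 102.6007 − 88.3680 = 14.2327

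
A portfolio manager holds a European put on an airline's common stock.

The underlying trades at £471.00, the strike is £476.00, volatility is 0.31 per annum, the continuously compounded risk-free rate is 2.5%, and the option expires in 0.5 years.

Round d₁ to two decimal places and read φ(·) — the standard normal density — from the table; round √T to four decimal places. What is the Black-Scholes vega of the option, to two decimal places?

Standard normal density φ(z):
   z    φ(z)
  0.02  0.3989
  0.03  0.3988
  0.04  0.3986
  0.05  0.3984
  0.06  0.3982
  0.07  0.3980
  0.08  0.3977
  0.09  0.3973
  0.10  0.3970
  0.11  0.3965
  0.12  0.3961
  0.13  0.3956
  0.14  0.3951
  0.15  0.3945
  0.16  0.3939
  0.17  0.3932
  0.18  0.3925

T = 0.5;  σ√T = 0.2192
d₁ = [ln(471/476) + (0.025 + 0.31²/2)·0.5] / 0.2192 = [-0.0106 + 0.0365] / 0.2192 = 0.1185 which rounds to 0.12
√T = √0.5 = 0.7071
φ(d₁) = φ(0.12) = 0.3961
vega = S·φ(d₁)·√T = 471·0.3961·0.7071 = 131.9188

131.92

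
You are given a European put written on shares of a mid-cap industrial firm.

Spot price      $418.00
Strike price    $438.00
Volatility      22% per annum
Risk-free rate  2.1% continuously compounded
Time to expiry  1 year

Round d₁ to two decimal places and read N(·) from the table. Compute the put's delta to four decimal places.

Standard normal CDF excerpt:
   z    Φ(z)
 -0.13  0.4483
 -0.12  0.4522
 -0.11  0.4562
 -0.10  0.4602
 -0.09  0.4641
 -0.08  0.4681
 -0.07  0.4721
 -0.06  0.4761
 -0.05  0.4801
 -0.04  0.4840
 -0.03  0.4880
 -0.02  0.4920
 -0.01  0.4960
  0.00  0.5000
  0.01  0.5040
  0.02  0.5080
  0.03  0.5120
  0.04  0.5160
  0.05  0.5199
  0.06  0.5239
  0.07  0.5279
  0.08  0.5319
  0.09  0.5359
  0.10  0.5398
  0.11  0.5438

-0.5040

σ√T = 0.22 × 1.0000 = 0.2200
d₁ = [ln(418/438) + (0.021 + 0.22²/2)·1] / 0.2200 = [-0.0467 + 0.0452] / 0.2200 = -0.0070 ⇒ -0.01
N(d₁) = N(-0.01) = 0.4960
Δ_put = N(d₁) − 1 = 0.4960 − 1 = -0.5040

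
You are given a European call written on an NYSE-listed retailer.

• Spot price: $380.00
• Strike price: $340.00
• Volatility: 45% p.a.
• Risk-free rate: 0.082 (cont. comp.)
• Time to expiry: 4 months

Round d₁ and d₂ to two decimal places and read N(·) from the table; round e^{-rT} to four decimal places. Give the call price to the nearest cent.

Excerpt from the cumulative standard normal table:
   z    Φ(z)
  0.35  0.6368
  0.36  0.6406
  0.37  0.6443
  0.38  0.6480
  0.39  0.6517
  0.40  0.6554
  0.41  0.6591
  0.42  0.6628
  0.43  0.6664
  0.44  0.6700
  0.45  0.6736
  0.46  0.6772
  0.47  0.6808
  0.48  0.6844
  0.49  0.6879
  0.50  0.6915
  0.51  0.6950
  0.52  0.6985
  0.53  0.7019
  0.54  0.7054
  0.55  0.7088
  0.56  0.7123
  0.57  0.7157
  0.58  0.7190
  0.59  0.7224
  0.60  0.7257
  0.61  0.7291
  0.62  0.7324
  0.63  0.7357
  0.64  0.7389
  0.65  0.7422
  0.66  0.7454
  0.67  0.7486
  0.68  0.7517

$66.43

T = 0.3333;  σ√T = 0.2598
d₁ = [ln(380/340) + (0.082 + 0.45²/2)·0.3333] / 0.2598 = [0.1112 + 0.0611] / 0.2598 = 0.6632 → 0.66
d₂ = d₁ − σ√T = 0.6632 − 0.2598 = 0.4034 → 0.40
e^(−rT) = e^(−0.082·0.3333) = 0.9730
C = 380·N(0.66) − 340·0.9730·N(0.40) = 380·0.7454 − 340·0.9730·0.6554 = 283.2520 − 216.8194 = 66.4326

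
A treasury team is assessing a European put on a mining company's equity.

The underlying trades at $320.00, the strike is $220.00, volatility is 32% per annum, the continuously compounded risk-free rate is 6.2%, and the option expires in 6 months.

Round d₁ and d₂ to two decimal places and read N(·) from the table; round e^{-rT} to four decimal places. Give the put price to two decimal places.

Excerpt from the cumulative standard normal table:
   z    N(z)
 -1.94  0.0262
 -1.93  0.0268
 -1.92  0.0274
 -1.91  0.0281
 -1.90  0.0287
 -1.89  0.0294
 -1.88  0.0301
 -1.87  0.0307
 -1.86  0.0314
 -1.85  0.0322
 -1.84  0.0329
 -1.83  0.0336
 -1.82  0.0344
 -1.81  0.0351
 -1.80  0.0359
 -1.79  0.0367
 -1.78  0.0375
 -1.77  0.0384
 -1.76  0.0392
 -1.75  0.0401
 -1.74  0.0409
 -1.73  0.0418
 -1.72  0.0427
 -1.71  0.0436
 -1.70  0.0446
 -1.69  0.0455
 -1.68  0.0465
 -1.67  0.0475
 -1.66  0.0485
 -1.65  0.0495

$0.93

T = 0.5;  σ√T = 0.2263
d₁ = [ln(320/220) + (0.062 + ½·0.32²)·0.5] / (σ√T) = (0.3747 + 0.0566) / 0.2263 = 1.9061 ⇒ 1.91
d₂ = 1.9061 − 0.2263 = 1.6798 ⇒ 1.68
exp(−rT) = exp(−0.062·0.5) = 0.9695
N(−d₂) = N(-1.68) = 0.0465;  N(−d₁) = N(-1.91) = 0.0281
P = 220·0.9695·0.0465 − 320·0.0281 = 9.9180 − 8.9920 = 0.9260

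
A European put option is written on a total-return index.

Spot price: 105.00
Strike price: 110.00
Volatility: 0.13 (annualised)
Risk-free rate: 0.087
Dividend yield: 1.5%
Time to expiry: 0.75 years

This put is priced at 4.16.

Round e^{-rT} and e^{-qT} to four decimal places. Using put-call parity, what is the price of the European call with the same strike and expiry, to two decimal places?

e^(−qT) = e^(−0.015·0.75) = 0.9888;  e^(−rT) = e^(−0.087·0.75) = 0.9368
Put-call parity: C − P = S·e^(−qT) − K·e^(−rT) = 105·0.9888 − 110·0.9368 = 103.8240 − 103.0480 = 0.7760
C = P + (C − P) = 4.16 + (0.7760) = 4.9360

4.94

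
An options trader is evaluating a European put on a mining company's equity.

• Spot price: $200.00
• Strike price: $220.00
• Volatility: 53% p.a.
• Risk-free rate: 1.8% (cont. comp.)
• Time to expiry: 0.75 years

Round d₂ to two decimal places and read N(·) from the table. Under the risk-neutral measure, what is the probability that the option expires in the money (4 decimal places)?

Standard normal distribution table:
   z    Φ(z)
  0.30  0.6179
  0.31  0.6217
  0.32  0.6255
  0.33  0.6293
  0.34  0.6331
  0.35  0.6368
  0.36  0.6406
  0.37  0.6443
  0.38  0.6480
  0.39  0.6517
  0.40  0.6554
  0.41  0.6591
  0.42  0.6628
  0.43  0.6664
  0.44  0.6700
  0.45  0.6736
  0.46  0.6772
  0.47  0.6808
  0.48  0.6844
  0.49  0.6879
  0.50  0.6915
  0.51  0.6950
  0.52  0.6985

σ√T = 0.53·√0.75 = 0.4590
d₁ = [ln(200/220) + (0.018 + ½·0.53²)·0.75] / (σ√T) = (-0.0953 + 0.1188) / 0.4590 = 0.0513 → 0.05
d₂ = 0.0513 − 0.4590 = -0.4077 → -0.41
Risk-neutral Pr[S_T < K] = N(−d₂) = N(0.41) = 0.6591

0.6591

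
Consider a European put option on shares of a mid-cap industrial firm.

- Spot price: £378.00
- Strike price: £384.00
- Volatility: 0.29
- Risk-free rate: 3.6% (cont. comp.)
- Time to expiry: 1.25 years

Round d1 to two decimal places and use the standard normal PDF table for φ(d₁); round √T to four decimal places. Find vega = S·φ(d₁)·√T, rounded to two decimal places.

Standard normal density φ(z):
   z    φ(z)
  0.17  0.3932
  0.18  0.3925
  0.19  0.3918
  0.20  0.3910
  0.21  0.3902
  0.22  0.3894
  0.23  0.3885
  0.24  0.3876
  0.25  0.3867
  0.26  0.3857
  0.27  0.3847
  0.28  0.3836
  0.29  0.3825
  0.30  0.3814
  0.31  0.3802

163.42

σ√T = 0.29 × 1.1180 = 0.3242
d₁ = [ln(378/384) + (0.036 + 0.29²/2)·1.25] / 0.3242 = [-0.0157 + 0.0976] / 0.3242 = 0.2523 which rounds to 0.25
√T = √1.25 = 1.1180
φ(d₁) = φ(0.25) = 0.3867
vega = S·φ(d₁)·√T = 378·0.3867·1.1180 = 163.4210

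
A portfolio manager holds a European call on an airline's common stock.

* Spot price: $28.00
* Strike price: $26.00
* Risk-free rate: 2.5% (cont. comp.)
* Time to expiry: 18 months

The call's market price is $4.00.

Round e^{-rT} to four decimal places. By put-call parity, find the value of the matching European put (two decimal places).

$1.04

e^(−rT) = e^(−0.025·1.5) = 0.9632
Put-call parity: C − P = S − K·e^(−rT) = 28 − 26·0.9632 = 28 − 25.0432 = 2.9568
P = C − (C − P) = 4.00 − (2.9568) = 1.0432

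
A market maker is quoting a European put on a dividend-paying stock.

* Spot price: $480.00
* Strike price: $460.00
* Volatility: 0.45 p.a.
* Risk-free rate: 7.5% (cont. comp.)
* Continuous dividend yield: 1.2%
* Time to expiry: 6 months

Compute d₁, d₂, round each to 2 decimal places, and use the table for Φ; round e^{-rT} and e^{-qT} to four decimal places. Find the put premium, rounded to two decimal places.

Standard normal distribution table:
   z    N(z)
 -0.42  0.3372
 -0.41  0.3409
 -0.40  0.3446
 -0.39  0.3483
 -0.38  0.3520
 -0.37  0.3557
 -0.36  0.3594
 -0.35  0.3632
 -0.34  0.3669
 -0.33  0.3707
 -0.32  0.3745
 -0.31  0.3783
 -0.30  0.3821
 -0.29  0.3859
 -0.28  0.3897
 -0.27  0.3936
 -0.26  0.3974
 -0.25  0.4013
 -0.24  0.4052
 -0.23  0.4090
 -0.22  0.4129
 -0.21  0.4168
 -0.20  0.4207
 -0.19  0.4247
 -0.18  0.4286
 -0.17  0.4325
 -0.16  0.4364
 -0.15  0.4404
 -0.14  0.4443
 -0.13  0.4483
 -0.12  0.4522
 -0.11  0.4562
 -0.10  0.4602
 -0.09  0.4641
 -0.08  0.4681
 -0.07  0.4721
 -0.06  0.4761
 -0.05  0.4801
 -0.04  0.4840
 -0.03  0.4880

$42.99

σ√T = 0.45·√0.5 = 0.3182
d₁ = [ln(480/460) + (0.075 − 0.012 + ½·0.45²)·0.5] / (σ√T) = (0.0426 + 0.0821) / 0.3182 = 0.3918 which rounds to 0.39
d₂ = 0.3918 − 0.3182 = 0.0736 which rounds to 0.07
e^(−qT) = e^(−0.012·0.5) = 0.9940;  e^(−rT) = e^(−0.075·0.5) = 0.9632
P = 460·0.9632·N(-0.07) − 480·0.9940·N(-0.39) = 460·0.9632·0.4721 − 480·0.9940·0.3483 = 209.1743 − 166.1809 = 42.9934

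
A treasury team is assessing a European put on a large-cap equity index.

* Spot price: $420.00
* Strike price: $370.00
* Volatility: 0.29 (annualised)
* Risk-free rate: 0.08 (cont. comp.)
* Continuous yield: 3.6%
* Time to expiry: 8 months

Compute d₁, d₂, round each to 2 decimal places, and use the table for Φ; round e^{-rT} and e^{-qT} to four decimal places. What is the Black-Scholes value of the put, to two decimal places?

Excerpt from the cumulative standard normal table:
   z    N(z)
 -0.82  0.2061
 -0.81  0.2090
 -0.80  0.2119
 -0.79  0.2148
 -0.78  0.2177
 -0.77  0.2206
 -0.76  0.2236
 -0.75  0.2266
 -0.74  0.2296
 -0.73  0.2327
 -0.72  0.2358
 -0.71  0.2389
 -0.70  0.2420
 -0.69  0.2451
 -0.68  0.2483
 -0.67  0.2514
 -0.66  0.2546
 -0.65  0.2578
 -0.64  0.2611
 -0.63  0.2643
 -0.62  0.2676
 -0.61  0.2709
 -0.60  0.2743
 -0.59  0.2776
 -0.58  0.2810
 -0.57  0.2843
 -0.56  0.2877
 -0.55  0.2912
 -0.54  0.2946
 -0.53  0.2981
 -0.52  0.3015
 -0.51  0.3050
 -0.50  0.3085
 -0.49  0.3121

σ√T = 0.29 × 0.8165 = 0.2368
d₁ = [ln(420/370) + (0.08 − 0.036 + 0.29²/2)·0.6667] / 0.2368 = [0.1268 + 0.0574] / 0.2368 = 0.7776 which rounds to 0.78
d₂ = d₁ − σ√T = 0.7776 − 0.2368 = 0.5408 which rounds to 0.54
exp(−qT) = exp(−0.036·0.6667) = 0.9763;  exp(−rT) = exp(−0.08·0.6667) = 0.9481
N(−d₂) = N(-0.54) = 0.2946;  N(−d₁) = N(-0.78) = 0.2177
P = 370·0.9481·0.2946 − 420·0.9763·0.2177 = 103.3448 − 89.2670 = 14.0778

$14.08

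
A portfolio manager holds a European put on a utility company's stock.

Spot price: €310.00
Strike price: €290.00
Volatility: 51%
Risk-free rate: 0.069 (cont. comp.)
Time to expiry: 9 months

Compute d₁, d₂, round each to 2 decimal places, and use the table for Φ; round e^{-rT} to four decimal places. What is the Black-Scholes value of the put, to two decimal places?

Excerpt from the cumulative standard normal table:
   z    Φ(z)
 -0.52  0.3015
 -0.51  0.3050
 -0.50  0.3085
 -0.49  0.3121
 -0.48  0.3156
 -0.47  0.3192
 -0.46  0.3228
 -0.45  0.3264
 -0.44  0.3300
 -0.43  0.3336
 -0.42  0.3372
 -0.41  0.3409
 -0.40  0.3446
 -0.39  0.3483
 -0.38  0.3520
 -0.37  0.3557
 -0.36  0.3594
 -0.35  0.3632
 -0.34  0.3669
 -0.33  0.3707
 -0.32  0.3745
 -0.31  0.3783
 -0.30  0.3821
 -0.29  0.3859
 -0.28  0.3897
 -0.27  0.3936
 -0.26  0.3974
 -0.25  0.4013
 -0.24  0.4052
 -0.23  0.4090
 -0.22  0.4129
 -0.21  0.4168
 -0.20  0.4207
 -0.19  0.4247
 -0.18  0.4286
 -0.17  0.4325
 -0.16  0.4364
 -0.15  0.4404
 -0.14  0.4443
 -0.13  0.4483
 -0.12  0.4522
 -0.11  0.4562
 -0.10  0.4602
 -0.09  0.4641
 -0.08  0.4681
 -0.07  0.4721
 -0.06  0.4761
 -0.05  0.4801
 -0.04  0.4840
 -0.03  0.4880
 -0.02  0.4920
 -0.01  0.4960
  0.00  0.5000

T = 0.75;  σ√T = 0.4417
d₁ = [ln(310/290) + (0.069 + ½·0.51²)·0.75] / (σ√T) = (0.0667 + 0.1493) / 0.4417 = 0.4890 ⇒ 0.49
d₂ = 0.4890 − 0.4417 = 0.0473 ⇒ 0.05
e^(−rT) = e^(−0.069·0.75) = 0.9496
N(−d₂) = N(-0.05) = 0.4801;  N(−d₁) = N(-0.49) = 0.3121
P = 290·0.9496·0.4801 − 310·0.3121 = 132.2119 − 96.7510 = 35.4609

€35.46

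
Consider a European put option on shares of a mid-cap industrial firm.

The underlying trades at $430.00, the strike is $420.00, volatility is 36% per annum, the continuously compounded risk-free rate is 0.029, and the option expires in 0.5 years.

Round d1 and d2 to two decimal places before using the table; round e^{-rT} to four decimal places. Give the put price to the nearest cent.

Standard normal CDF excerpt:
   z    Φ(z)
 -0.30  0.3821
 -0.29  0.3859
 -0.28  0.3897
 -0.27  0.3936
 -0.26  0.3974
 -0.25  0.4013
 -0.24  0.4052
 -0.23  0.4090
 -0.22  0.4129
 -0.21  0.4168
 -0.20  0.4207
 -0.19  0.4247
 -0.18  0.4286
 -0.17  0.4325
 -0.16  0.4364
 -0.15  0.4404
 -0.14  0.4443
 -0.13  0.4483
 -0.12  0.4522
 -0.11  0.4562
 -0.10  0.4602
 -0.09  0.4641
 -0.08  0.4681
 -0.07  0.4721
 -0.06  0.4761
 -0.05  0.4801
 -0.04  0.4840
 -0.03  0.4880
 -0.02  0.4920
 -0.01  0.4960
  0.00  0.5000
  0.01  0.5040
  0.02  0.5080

σ√T = 0.36·√0.5 = 0.2546
d₁ = [ln(430/420) + (0.029 + ½·0.36²)·0.5] / (σ√T) = (0.0235 + 0.0469) / 0.2546 = 0.2767 ⇒ 0.28
d₂ = 0.2767 − 0.2546 = 0.0221 ⇒ 0.02
exp(−rT) = exp(−0.029·0.5) = 0.9856
N(−d₂) = N(-0.02) = 0.4920;  N(−d₁) = N(-0.28) = 0.3897
P = 420·0.9856·0.4920 − 430·0.3897 = 203.6644 − 167.5710 = 36.0934

$36.09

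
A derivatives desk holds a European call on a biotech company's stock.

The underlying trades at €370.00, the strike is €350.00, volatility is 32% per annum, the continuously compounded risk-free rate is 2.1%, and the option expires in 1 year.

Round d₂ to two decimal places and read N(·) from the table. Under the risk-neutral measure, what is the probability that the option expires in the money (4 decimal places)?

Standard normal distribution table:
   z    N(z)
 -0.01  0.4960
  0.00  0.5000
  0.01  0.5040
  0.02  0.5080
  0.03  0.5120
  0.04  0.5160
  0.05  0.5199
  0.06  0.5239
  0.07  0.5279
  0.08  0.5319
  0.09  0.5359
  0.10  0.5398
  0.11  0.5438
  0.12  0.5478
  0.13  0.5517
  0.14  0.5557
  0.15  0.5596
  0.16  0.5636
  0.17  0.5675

σ√T = 0.32 × 1.0000 = 0.3200
ln(S/K) + (r + σ²/2)T = ln(370/350) + (0.021 + 0.32²/2)·1 = 0.0556 + 0.0722 = 0.1278
d₁ = 0.1278 / 0.3200 = 0.3993 which rounds to 0.40
d₂ = d₁ − σ√T = 0.3993 − 0.3200 = 0.0793 which rounds to 0.08
Risk-neutral Pr[S_T > K] = N(d₂) = N(0.08) = 0.5319

0.5319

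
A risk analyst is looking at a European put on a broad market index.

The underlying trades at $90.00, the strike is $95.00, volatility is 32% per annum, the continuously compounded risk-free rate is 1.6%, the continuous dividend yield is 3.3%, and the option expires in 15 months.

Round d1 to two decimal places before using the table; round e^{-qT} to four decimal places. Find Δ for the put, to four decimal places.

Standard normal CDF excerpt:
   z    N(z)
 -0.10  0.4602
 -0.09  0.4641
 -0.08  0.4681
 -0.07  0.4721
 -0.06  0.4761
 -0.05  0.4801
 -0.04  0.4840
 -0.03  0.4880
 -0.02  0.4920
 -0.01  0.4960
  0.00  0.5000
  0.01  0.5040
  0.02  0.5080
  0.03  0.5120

-0.4913

T = 1.25;  σ√T = 0.3578
d₁ = [ln(90/95) + (0.016 − 0.033 + 0.32²/2)·1.25] / 0.3578 = [-0.0541 + 0.0428] / 0.3578 = -0.0316 ⇒ -0.03
N(d₁) = N(-0.03) = 0.4880
Δ_put = e^(−qT)·(N(d₁) − 1) = 0.9596·(0.4880 − 1) = -0.4913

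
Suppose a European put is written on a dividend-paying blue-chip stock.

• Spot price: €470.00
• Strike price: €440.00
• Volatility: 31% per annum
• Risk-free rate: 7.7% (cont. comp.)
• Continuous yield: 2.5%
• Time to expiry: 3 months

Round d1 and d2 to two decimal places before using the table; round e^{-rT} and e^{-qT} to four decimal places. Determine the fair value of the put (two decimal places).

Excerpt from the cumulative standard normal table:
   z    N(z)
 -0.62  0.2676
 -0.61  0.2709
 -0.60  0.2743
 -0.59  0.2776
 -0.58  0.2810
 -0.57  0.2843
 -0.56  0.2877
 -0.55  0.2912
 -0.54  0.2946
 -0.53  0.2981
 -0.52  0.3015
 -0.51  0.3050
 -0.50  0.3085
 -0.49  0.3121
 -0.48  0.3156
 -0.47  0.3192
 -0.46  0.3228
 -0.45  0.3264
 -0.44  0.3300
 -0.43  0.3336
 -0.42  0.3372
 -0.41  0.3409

σ√T = 0.31 × 0.5000 = 0.1550
d₁ = [ln(470/440) + (0.077 − 0.025 + 0.31²/2)·0.25] / 0.1550 = [0.0660 + 0.0250] / 0.1550 = 0.5869 ≈ 0.59
d₂ = d₁ − σ√T = 0.5869 − 0.1550 = 0.4319 ≈ 0.43
exp(−qT) = exp(−0.025·0.25) = 0.9938;  exp(−rT) = exp(−0.077·0.25) = 0.9809
N(−d₂) = N(-0.43) = 0.3336;  N(−d₁) = N(-0.59) = 0.2776
P = 440·0.9809·0.3336 − 470·0.9938·0.2776 = 143.9804 − 129.6631 = 14.3174

€14.32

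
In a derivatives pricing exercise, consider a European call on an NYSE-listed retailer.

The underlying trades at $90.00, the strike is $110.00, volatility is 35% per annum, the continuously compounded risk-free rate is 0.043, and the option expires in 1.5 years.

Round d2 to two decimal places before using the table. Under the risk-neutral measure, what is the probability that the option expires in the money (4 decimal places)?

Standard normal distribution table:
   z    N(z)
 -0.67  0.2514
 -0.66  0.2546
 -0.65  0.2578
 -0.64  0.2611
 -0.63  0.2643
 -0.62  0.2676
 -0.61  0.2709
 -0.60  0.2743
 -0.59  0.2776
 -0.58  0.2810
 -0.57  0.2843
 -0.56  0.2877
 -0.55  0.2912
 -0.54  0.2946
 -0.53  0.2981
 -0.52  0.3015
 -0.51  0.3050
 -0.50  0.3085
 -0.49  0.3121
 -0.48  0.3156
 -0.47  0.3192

σ√T = 0.35·√1.5 = 0.4287
ln(S/K) + (r + σ²/2)T = ln(90/110) + (0.043 + 0.35²/2)·1.5 = -0.2007 + 0.1564 = -0.0443
d₁ = -0.0443 / 0.4287 = -0.1033 ≈ -0.10
d₂ = d₁ − σ√T = -0.1033 − 0.4287 = -0.5320 ≈ -0.53
Pr(exercise) under Q = N(d₂) = 0.2981

0.2981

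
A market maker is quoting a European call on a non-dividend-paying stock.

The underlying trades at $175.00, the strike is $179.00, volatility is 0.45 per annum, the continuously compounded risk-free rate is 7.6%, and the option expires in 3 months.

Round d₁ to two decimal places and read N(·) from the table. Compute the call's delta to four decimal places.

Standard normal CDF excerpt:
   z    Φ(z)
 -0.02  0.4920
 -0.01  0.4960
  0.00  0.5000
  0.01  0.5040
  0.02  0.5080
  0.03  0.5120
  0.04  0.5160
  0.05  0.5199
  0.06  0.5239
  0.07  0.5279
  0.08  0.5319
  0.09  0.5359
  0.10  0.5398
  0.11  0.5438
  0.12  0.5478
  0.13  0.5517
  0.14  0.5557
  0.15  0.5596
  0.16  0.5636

T = 0.25;  σ√T = 0.2250
ln(S/K) + (r + σ²/2)T = ln(175/179) + (0.076 + 0.45²/2)·0.25 = -0.0226 + 0.0443 = 0.0217
d₁ = 0.0217 / 0.2250 = 0.0965 → 0.10
N(d₁) = N(0.10) = 0.5398
Δ_call = N(d₁) = 0.5398

0.5398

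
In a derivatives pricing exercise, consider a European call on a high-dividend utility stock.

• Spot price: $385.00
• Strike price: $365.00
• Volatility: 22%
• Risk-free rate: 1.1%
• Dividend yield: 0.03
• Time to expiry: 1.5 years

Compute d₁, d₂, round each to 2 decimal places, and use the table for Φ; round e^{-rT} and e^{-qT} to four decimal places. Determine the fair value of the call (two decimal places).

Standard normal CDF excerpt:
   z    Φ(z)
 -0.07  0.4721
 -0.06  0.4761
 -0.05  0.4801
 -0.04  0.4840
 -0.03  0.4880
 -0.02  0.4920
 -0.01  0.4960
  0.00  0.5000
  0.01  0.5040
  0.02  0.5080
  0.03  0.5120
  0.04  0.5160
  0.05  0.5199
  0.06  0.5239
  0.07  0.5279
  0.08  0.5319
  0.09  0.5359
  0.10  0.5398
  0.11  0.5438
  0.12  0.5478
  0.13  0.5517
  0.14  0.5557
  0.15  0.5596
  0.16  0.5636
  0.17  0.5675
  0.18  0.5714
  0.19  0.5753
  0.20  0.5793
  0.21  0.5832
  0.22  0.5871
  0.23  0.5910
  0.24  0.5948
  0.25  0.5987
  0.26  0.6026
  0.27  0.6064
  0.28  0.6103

$43.76

σ√T = 0.22 × 1.2247 = 0.2694
d₁ = [ln(385/365) + (0.011 − 0.03 + ½·0.22²)·1.5] / (σ√T) = (0.0533 + 0.0078) / 0.2694 = 0.2269 ⇒ 0.23
d₂ = 0.2269 − 0.2694 = -0.0425 ⇒ -0.04
exp(−qT) = exp(−0.03·1.5) = 0.9560;  exp(−rT) = exp(−0.011·1.5) = 0.9836
C = 385·0.9560·N(0.23) − 365·0.9836·N(-0.04) = 385·0.9560·0.5910 − 365·0.9836·0.4840 = 217.5235 − 173.7628 = 43.7607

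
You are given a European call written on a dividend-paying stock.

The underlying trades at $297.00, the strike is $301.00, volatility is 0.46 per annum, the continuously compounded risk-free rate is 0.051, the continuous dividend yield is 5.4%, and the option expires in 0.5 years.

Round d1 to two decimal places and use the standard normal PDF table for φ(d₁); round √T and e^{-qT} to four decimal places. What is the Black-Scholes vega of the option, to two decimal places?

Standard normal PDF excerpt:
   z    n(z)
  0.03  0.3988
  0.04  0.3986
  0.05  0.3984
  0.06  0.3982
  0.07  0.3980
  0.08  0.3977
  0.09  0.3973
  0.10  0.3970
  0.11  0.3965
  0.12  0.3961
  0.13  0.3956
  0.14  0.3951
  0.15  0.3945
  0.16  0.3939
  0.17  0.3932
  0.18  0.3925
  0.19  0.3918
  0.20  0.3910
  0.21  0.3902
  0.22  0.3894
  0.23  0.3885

80.97

σ√T = 0.46·√0.5 = 0.3253
ln(S/K) + (r − q + σ²/2)T = ln(297/301) + (0.051 − 0.054 + 0.46²/2)·0.5 = -0.0134 + 0.0514 = 0.0380
d₁ = 0.0380 / 0.3253 = 0.1169 ≈ 0.12
√T = √0.5 = 0.7071
φ(d₁) = φ(0.12) = 0.3961
exp(−qT) = exp(−0.054·0.5) = 0.9734
vega = S·exp(−qT)·φ(d₁)·√T = 297·0.9734·0.3961·0.7071 = 80.9717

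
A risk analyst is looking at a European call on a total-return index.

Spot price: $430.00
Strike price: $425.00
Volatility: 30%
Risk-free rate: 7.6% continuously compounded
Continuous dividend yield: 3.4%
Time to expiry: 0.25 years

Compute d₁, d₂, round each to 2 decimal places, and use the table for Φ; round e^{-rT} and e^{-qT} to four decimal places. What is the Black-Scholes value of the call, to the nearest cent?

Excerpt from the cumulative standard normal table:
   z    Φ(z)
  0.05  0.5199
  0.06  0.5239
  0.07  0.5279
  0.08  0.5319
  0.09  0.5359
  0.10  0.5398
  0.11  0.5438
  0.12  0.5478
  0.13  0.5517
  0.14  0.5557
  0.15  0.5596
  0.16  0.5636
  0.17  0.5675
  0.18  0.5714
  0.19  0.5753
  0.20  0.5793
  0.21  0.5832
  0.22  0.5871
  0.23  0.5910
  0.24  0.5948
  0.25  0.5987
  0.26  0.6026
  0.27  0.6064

T = 0.25;  σ√T = 0.1500
ln(S/K) + (r − q + σ²/2)T = ln(430/425) + (0.076 − 0.034 + 0.3²/2)·0.25 = 0.0117 + 0.0217 = 0.0334
d₁ = 0.0334 / 0.1500 = 0.2230 ≈ 0.22
d₂ = d₁ − σ√T = 0.2230 − 0.1500 = 0.0730 ≈ 0.07
e^(−qT) = e^(−0.034·0.25) = 0.9915;  e^(−rT) = e^(−0.076·0.25) = 0.9812
N(d₁) = N(0.22) = 0.5871;  N(d₂) = N(0.07) = 0.5279
C = 430·0.9915·0.5871 − 425·0.9812·0.5279 = 250.3071 − 220.1396 = 30.1676

$30.17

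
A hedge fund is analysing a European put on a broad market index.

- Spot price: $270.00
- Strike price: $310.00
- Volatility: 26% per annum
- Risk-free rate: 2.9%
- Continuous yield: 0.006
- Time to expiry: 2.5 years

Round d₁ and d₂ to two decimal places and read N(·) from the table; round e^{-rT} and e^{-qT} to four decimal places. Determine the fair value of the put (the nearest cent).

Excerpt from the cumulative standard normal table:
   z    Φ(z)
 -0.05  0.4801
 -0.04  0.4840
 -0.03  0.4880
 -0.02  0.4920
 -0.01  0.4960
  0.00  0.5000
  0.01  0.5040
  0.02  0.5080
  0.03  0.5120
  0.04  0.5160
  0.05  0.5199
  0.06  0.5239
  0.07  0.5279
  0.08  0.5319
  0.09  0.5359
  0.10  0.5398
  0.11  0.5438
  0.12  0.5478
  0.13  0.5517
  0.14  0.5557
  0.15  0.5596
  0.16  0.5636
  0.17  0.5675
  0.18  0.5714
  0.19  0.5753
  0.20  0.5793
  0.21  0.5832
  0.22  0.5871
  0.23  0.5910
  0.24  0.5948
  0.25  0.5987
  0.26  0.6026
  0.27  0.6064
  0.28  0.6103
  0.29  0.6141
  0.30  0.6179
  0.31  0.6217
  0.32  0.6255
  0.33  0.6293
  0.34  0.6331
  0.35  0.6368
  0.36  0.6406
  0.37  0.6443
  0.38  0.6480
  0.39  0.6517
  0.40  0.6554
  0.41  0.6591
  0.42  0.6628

σ√T = 0.26 × 1.5811 = 0.4111
d₁ = [ln(270/310) + (0.029 − 0.006 + ½·0.26²)·2.5] / (σ√T) = (-0.1382 + 0.1420) / 0.4111 = 0.0094 which rounds to 0.01
d₂ = 0.0094 − 0.4111 = -0.4017 which rounds to -0.40
exp(−qT) = exp(−0.006·2.5) = 0.9851;  exp(−rT) = exp(−0.029·2.5) = 0.9301
P = 310·0.9301·N(0.40) − 270·0.9851·N(-0.01) = 310·0.9301·0.6554 − 270·0.9851·0.4960 = 188.9721 − 131.9246 = 57.0475

$57.05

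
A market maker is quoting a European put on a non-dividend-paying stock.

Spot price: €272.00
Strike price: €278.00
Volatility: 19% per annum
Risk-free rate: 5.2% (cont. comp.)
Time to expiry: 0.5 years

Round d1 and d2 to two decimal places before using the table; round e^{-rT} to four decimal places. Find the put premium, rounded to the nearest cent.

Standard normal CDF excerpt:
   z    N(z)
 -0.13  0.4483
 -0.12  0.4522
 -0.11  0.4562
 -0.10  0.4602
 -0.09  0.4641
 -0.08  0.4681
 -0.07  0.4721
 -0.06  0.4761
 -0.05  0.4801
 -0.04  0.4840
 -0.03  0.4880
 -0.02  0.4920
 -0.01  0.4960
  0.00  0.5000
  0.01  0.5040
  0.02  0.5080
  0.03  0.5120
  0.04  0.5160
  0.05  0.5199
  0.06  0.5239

σ√T = 0.19 × 0.7071 = 0.1344
d₁ = [ln(272/278) + (0.052 + 0.19²/2)·0.5] / 0.1344 = [-0.0218 + 0.0350] / 0.1344 = 0.0983 ⇒ 0.10
d₂ = d₁ − σ√T = 0.0983 − 0.1344 = -0.0361 ⇒ -0.04
e^(−rT) = e^(−0.052·0.5) = 0.9743
N(−d₂) = N(0.04) = 0.5160;  N(−d₁) = N(-0.10) = 0.4602
P = 278·0.9743·0.5160 − 272·0.4602 = 139.7614 − 125.1744 = 14.5870

€14.59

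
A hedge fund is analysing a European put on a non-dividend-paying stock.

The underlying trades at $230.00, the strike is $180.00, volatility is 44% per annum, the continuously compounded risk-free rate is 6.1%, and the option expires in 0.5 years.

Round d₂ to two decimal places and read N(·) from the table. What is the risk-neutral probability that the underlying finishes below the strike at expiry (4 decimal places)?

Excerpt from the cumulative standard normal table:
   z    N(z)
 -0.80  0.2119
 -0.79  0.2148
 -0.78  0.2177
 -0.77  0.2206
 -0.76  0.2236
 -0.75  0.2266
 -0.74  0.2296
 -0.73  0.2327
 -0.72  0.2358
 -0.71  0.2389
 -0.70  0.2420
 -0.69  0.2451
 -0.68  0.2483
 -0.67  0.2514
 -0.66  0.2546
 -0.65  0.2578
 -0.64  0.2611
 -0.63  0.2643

T = 0.5;  σ√T = 0.3111
ln(S/K) + (r + σ²/2)T = ln(230/180) + (0.061 + 0.44²/2)·0.5 = 0.2451 + 0.0789 = 0.3240
d₁ = 0.3240 / 0.3111 = 1.0414 → 1.04
d₂ = d₁ − σ√T = 1.0414 − 0.3111 = 0.7303 → 0.73
Pr(exercise) under Q = N(−d₂) = N(-0.73) = 0.2327

0.2327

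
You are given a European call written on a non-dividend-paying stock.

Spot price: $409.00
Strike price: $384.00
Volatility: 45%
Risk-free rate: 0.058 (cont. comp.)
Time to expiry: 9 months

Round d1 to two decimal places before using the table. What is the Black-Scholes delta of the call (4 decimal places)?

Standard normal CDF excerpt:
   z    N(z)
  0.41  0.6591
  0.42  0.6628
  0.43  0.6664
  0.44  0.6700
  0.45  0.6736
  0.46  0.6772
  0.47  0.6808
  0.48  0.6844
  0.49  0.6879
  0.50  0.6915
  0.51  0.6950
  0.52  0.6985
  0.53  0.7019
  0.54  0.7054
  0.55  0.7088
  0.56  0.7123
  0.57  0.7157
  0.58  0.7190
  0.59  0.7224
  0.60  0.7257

T = 0.75;  σ√T = 0.3897
d₁ = [ln(409/384) + (0.058 + 0.45²/2)·0.75] / 0.3897 = [0.0631 + 0.1194] / 0.3897 = 0.4683 ≈ 0.47
N(d₁) = N(0.47) = 0.6808
Δ_call = N(d₁) = 0.6808

0.6808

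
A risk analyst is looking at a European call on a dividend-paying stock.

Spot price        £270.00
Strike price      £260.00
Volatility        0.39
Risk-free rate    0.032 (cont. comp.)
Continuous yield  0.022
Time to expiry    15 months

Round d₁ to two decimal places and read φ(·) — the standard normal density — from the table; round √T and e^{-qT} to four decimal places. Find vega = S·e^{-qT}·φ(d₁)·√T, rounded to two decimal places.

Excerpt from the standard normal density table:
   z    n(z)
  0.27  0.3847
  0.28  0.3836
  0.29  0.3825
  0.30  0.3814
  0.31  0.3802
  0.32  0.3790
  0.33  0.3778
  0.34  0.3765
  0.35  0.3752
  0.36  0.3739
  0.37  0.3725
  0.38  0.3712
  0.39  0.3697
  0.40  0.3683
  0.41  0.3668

110.95

T = 1.25;  σ√T = 0.4360
d₁ = [ln(270/260) + (0.032 − 0.022 + 0.39²/2)·1.25] / 0.4360 = [0.0377 + 0.1076] / 0.4360 = 0.3332 ≈ 0.33
√T = √1.25 = 1.1180
φ(d₁) = φ(0.33) = 0.3778
e^(−qT) = e^(−0.022·1.25) = 0.9729
vega = S·e^(−qT)·φ(d₁)·√T = 270·0.9729·0.3778·1.1180 = 110.9522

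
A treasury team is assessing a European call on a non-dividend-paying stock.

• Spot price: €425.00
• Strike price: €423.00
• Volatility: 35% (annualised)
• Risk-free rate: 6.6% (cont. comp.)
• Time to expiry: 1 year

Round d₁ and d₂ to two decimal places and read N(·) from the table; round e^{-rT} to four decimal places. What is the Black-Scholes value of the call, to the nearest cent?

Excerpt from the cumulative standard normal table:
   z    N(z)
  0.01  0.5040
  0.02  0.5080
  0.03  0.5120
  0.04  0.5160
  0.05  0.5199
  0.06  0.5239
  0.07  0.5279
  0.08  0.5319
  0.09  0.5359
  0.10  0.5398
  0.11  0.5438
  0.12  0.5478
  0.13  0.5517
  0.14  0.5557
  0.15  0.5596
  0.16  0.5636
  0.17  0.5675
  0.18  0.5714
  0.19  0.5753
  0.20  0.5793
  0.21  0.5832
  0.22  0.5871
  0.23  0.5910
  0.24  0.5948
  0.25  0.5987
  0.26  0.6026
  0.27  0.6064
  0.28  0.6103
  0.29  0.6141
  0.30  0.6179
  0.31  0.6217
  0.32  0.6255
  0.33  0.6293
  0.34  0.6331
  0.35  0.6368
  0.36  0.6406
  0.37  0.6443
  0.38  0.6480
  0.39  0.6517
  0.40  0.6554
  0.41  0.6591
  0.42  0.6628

σ√T = 0.35 × 1.0000 = 0.3500
d₁ = [ln(425/423) + (0.066 + ½·0.35²)·1] / (σ√T) = (0.0047 + 0.1273) / 0.3500 = 0.3770 ≈ 0.38
d₂ = 0.3770 − 0.3500 = 0.0270 ≈ 0.03
e^(−rT) = e^(−0.066·1) = 0.9361
C = 425·N(0.38) − 423·0.9361·N(0.03) = 425·0.6480 − 423·0.9361·0.5120 = 275.4000 − 202.7368 = 72.6632

€72.66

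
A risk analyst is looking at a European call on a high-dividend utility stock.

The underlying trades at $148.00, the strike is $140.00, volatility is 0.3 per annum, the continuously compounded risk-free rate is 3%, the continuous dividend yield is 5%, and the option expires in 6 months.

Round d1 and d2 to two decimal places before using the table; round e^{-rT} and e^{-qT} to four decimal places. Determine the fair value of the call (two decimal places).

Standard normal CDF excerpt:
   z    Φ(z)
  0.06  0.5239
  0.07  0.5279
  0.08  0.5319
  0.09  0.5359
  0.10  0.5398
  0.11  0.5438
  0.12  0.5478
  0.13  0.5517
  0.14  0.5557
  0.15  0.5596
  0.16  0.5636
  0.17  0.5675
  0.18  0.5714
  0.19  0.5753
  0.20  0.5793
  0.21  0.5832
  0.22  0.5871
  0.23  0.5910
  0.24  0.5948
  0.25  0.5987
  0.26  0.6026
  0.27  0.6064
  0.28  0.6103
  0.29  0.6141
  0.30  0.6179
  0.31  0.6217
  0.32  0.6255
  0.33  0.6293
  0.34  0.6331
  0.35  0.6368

$15.29

σ√T = 0.3·√0.5 = 0.2121
ln(S/K) + (r − q + σ²/2)T = ln(148/140) + (0.03 − 0.05 + 0.3²/2)·0.5 = 0.0556 + 0.0125 = 0.0681
d₁ = 0.0681 / 0.2121 = 0.3209 ≈ 0.32
d₂ = d₁ − σ√T = 0.3209 − 0.2121 = 0.1088 ≈ 0.11
exp(−qT) = exp(−0.05·0.5) = 0.9753;  exp(−rT) = exp(−0.03·0.5) = 0.9851
N(d₁) = N(0.32) = 0.6255;  N(d₂) = N(0.11) = 0.5438
C = 148·0.9753·0.6255 − 140·0.9851·0.5438 = 90.2874 − 74.9976 = 15.2898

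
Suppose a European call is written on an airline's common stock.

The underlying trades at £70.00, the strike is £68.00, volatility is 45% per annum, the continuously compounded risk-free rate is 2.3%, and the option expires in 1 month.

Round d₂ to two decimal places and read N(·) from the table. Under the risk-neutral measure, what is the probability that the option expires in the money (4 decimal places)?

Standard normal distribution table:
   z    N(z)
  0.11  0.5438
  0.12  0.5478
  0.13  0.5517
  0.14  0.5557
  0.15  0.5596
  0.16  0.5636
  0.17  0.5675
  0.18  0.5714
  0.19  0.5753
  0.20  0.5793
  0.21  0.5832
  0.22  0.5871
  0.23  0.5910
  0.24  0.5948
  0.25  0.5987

0.5675

T = 0.08333;  σ√T = 0.1299
d₁ = [ln(70/68) + (0.023 + 0.45²/2)·0.08333] / 0.1299 = [0.0290 + 0.0104] / 0.1299 = 0.3029 → 0.30
d₂ = d₁ − σ√T = 0.3029 − 0.1299 = 0.1729 → 0.17
Pr(exercise) under Q = N(d₂) = 0.5675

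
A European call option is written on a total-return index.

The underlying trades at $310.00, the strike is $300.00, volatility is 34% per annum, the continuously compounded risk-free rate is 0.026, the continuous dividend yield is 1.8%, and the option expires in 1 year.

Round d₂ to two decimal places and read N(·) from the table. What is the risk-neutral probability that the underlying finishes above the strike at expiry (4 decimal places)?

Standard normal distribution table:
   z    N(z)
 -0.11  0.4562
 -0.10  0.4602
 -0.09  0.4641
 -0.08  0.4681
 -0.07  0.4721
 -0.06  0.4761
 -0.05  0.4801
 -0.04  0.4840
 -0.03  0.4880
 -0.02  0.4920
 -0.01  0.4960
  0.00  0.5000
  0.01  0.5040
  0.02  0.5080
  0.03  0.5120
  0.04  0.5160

σ√T = 0.34 × 1.0000 = 0.3400
d₁ = [ln(310/300) + (0.026 − 0.018 + 0.34²/2)·1] / 0.3400 = [0.0328 + 0.0658] / 0.3400 = 0.2900 ≈ 0.29
d₂ = d₁ − σ√T = 0.2900 − 0.3400 = -0.0500 ≈ -0.05
Risk-neutral Pr[S_T > K] = N(d₂) = N(-0.05) = 0.4801

0.4801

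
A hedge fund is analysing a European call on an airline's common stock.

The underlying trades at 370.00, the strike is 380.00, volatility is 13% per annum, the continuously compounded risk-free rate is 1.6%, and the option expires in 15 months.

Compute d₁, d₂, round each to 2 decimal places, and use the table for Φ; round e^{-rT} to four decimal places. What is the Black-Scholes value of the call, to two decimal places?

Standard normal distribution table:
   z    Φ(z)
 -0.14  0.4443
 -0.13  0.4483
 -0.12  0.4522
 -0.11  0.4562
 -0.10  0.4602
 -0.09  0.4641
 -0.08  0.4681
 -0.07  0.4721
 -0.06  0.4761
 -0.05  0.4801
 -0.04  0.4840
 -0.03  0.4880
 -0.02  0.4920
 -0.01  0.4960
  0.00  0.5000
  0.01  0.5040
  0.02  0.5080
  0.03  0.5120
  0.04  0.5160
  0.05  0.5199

T = 1.25;  σ√T = 0.1453
d₁ = [ln(370/380) + (0.016 + 0.13²/2)·1.25] / 0.1453 = [-0.0267 + 0.0306] / 0.1453 = 0.0268 ⇒ 0.03
d₂ = d₁ − σ√T = 0.0268 − 0.1453 = -0.1186 ⇒ -0.12
e^(−rT) = e^(−0.016·1.25) = 0.9802
N(d₁) = N(0.03) = 0.5120;  N(d₂) = N(-0.12) = 0.4522
C = 370·0.5120 − 380·0.9802·0.4522 = 189.4400 − 168.4336 = 21.0064

21.01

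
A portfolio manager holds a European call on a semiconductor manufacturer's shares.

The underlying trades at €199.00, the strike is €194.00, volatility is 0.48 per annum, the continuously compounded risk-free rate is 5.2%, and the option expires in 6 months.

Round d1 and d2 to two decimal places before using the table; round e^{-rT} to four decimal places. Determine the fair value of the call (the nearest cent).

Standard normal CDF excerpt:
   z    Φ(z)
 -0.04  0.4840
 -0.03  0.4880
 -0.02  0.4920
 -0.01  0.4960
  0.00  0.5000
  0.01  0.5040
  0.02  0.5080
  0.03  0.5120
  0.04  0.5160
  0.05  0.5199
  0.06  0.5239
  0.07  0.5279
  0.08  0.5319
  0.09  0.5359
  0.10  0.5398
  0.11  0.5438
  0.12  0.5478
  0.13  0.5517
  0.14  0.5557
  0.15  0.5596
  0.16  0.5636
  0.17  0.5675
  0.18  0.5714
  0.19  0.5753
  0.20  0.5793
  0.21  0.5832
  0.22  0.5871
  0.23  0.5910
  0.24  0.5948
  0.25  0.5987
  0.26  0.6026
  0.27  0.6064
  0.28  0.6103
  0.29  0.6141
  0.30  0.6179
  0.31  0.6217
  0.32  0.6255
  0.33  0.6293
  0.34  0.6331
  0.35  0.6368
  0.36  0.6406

€31.48

σ√T = 0.48 × 0.7071 = 0.3394
d₁ = [ln(199/194) + (0.052 + ½·0.48²)·0.5] / (σ√T) = (0.0254 + 0.0836) / 0.3394 = 0.3213 ≈ 0.32
d₂ = 0.3213 − 0.3394 = -0.0181 ≈ -0.02
e^(−rT) = e^(−0.052·0.5) = 0.9743
N(d₁) = N(0.32) = 0.6255;  N(d₂) = N(-0.02) = 0.4920
C = 199·0.6255 − 194·0.9743·0.4920 = 124.4745 − 92.9950 = 31.4795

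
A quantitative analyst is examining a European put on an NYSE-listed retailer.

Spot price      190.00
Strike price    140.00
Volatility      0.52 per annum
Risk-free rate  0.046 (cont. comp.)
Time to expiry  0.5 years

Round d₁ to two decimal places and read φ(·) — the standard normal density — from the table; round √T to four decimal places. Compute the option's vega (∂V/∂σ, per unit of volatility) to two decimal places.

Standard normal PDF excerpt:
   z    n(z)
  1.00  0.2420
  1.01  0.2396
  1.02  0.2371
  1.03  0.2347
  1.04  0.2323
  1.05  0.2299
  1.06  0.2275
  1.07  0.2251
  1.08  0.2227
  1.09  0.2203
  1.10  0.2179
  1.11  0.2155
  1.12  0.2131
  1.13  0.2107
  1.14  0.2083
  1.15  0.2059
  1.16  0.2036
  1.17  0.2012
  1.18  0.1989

σ√T = 0.52 × 0.7071 = 0.3677
d₁ = [ln(190/140) + (0.046 + ½·0.52²)·0.5] / (σ√T) = (0.3054 + 0.0906) / 0.3677 = 1.0769 ≈ 1.08
√T = √0.5 = 0.7071
φ(d₁) = φ(1.08) = 0.2227
vega = S·φ(d₁)·√T = 190·0.2227·0.7071 = 29.9195

29.92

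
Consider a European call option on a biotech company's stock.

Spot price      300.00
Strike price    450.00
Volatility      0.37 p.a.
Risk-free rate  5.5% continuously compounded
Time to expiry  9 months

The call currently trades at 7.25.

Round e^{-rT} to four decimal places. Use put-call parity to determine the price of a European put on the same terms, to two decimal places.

e^(−rT) = e^(−0.055·0.75) = 0.9596
Put-call parity: C − P = S − K·e^(−rT) = 300 − 450·0.9596 = 300 − 431.8200 = -131.8200
P = C − (C − P) = 7.25 − (-131.8200) = 139.0700

139.07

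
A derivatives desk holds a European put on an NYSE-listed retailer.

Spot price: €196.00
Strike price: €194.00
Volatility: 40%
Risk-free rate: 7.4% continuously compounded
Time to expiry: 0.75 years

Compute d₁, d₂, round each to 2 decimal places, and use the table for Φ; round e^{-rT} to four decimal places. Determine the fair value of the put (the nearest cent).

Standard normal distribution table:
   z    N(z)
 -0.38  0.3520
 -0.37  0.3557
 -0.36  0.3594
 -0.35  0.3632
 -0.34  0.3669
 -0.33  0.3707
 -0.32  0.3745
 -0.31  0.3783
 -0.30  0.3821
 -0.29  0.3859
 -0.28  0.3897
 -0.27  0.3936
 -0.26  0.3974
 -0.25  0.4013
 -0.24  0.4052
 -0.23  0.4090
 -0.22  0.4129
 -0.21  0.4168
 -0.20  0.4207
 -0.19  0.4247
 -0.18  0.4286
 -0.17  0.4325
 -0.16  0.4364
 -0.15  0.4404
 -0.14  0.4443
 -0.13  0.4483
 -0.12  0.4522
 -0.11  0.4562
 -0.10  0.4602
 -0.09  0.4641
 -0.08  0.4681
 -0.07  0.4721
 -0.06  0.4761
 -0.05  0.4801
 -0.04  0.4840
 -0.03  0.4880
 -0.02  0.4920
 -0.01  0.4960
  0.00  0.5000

€19.85

σ√T = 0.4·√0.75 = 0.3464
d₁ = [ln(196/194) + (0.074 + ½·0.4²)·0.75] / (σ√T) = (0.0103 + 0.1155) / 0.3464 = 0.3630 ⇒ 0.36
d₂ = 0.3630 − 0.3464 = 0.0166 ⇒ 0.02
exp(−rT) = exp(−0.074·0.75) = 0.9460
N(−d₂) = N(-0.02) = 0.4920;  N(−d₁) = N(-0.36) = 0.3594
P = 194·0.9460·0.4920 − 196·0.3594 = 90.2938 − 70.4424 = 19.8514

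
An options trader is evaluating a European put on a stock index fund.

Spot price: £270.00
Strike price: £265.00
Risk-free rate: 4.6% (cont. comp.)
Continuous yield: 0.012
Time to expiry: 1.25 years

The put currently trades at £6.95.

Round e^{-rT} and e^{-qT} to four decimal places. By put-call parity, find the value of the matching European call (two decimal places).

e^(−qT) = e^(−0.012·1.25) = 0.9851;  e^(−rT) = e^(−0.046·1.25) = 0.9441
Put-call parity: C − P = S·e^(−qT) − K·e^(−rT) = 270·0.9851 − 265·0.9441 = 265.9770 − 250.1865 = 15.7905
C = P + (C − P) = 6.95 + (15.7905) = 22.7405

£22.74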